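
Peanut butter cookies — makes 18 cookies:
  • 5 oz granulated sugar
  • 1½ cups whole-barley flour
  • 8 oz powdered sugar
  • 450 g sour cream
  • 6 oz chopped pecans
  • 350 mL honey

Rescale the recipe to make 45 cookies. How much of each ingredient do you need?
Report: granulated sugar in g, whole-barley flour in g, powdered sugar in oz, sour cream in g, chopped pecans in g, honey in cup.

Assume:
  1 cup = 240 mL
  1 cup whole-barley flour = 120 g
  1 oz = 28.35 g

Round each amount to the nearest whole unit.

Scaling factor: 45/18 = 5/2 = 2.5.
granulated sugar: 5 oz × 5/2 × 28.35 g/oz ≈ 354 g
whole-barley flour: 1.5 cup × 5/2 × 120 g/cup = 450 g
powdered sugar: 8 oz × 5/2 = 20 oz
sour cream: 450 g × 5/2 = 1125 g
chopped pecans: 6 oz × 5/2 × 28.35 g/oz ≈ 425 g
honey: 350 mL × 5/2 ÷ 240 mL/cup ≈ 4 cup

granulated sugar: 354 g; whole-barley flour: 450 g; powdered sugar: 20 oz; sour cream: 1125 g; chopped pecans: 425 g; honey: 4 cup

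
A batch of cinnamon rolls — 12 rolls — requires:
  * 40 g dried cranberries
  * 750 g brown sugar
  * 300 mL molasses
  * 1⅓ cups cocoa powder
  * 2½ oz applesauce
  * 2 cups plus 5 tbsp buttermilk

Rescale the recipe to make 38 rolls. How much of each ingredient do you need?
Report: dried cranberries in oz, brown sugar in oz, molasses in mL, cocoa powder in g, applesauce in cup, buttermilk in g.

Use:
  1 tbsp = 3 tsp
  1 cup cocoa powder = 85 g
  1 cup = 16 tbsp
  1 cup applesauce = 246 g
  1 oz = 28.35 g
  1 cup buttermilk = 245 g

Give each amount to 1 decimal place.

Scaling factor: 38/12 = 19/6.
dried cranberries: 40 g × 19/6 ÷ 28.35 g/oz ≈ 4.5 oz
brown sugar: 750 g × 19/6 ÷ 28.35 g/oz ≈ 83.8 oz
molasses: 300 mL × 19/6 = 950.0 mL
cocoa powder: 4/3 cup × 19/6 × 85 g/cup ≈ 358.9 g
applesauce: 2.5 oz × 19/6 × 28.35 g/oz ÷ 246 g/cup ≈ 0.9 cup
buttermilk: (2 cup + 5 tbsp = 2.3125 cup) × 19/6 × 245 g/cup ≈ 1794.1 g

dried cranberries: 4.5 oz; brown sugar: 83.8 oz; molasses: 950.0 mL; cocoa powder: 358.9 g; applesauce: 0.9 cup; buttermilk: 1794.1 g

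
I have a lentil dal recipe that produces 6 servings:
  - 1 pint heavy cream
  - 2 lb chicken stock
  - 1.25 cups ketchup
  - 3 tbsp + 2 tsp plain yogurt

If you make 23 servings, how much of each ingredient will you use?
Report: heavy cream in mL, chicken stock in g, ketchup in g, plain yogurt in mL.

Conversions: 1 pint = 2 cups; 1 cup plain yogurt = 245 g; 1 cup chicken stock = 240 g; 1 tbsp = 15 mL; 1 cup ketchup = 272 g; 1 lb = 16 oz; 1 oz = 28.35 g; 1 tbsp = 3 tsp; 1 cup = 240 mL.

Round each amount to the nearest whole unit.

Scaling factor: 23/6.
heavy cream: 1 pint × 23/6 × 2 cup/pint × 240 mL/cup = 1840 mL
chicken stock: 2 lb × 23/6 × 16 oz/lb × 28.35 g/oz ≈ 3478 g
ketchup: 1.25 cup × 23/6 × 272 g/cup ≈ 1303 g
plain yogurt: (3 tbsp + 2 tsp = 11/3 tbsp) × 23/6 × 15 mL/tbsp ≈ 211 mL

heavy cream: 1840 mL; chicken stock: 3478 g; ketchup: 1303 g; plain yogurt: 211 mL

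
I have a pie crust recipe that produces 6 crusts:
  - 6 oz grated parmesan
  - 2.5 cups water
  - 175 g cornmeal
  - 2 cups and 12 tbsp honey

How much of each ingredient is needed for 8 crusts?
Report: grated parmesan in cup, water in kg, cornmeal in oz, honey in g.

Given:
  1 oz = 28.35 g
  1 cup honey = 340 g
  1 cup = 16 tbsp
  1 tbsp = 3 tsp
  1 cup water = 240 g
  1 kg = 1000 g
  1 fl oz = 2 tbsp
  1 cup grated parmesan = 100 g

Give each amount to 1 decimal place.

grated parmesan: 2.3 cup; water: 0.8 kg; cornmeal: 8.2 oz; honey: 1246.7 g

Scaling factor: 8/6 = 4/3.
grated parmesan: 6 oz × 4/3 × 28.35 g/oz ÷ 100 g/cup ≈ 2.3 cup
water: 2.5 cup × 4/3 × 240 g/cup ÷ 1000 g/kg = 0.8 kg
cornmeal: 175 g × 4/3 ÷ 28.35 g/oz ≈ 8.2 oz
honey: (2 cup + 12 tbsp = 2.75 cup) × 4/3 × 340 g/cup ≈ 1246.7 g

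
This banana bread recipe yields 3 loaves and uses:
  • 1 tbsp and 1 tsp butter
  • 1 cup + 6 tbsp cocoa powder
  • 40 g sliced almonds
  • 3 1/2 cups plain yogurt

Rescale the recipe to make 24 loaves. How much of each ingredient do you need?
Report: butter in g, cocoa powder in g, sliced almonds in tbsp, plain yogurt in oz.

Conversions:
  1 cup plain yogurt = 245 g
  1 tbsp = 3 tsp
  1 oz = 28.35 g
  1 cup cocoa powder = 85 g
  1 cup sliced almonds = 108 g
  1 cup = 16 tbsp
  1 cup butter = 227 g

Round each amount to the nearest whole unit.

butter: 151 g; cocoa powder: 935 g; sliced almonds: 47 tbsp; plain yogurt: 242 oz

Scaling factor: 24/3 = 8.
butter: (1 tbsp + 1 tsp = 4/3 tbsp) × 8 ÷ 16 tbsp/cup × 227 g/cup ≈ 151 g
cocoa powder: (1 cup + 6 tbsp = 1.375 cup) × 8 × 85 g/cup = 935 g
sliced almonds: 40 g × 8 ÷ 108 g/cup × 16 tbsp/cup ≈ 47 tbsp
plain yogurt: 3.5 cup × 8 × 245 g/cup ÷ 28.35 g/oz ≈ 242 oz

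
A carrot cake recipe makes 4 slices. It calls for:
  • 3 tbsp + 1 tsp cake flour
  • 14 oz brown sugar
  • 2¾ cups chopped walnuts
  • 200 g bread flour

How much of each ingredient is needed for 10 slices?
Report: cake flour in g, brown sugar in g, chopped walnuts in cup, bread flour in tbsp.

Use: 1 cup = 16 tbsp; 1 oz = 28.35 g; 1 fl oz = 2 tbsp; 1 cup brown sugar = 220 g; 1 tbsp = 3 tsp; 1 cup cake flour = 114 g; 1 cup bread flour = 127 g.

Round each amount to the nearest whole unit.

cake flour: 59 g; brown sugar: 992 g; chopped walnuts: 7 cup; bread flour: 63 tbsp

Scaling factor: 10/4 = 5/2 = 2.5.
cake flour: (3 tbsp + 1 tsp = 10/3 tbsp) × 5/2 ÷ 16 tbsp/cup × 114 g/cup ≈ 59 g
brown sugar: 14 oz × 5/2 × 28.35 g/oz ≈ 992 g
chopped walnuts: 2.75 cup × 5/2 ≈ 7 cup
bread flour: 200 g × 5/2 ÷ 127 g/cup × 16 tbsp/cup ≈ 63 tbsp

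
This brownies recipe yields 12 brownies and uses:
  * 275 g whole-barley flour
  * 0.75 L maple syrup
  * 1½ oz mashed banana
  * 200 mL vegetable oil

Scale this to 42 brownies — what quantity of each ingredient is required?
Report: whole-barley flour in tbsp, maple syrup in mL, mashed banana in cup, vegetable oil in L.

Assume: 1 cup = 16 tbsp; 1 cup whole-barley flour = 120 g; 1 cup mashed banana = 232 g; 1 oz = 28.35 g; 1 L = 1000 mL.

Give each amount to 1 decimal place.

Scaling factor: 42/12 = 7/2 = 3.5.
whole-barley flour: 275 g × 7/2 ÷ 120 g/cup × 16 tbsp/cup ≈ 128.3 tbsp
maple syrup: 0.75 L × 7/2 × 1000 mL/L = 2625.0 mL
mashed banana: 1.5 oz × 7/2 × 28.35 g/oz ÷ 232 g/cup ≈ 0.6 cup
vegetable oil: 200 mL × 7/2 ÷ 1000 mL/L = 0.7 L

whole-barley flour: 128.3 tbsp; maple syrup: 2625.0 mL; mashed banana: 0.6 cup; vegetable oil: 0.7 L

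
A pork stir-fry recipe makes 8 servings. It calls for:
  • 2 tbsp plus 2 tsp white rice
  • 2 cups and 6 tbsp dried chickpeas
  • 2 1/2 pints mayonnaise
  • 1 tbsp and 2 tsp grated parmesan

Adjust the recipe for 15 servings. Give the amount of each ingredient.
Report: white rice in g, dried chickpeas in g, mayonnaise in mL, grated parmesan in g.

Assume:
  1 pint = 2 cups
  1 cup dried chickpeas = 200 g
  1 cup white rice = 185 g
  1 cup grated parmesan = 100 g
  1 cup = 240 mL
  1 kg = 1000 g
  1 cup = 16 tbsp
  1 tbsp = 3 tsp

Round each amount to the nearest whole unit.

Scaling factor: 15/8 = 1.875.
white rice: (2 tbsp + 2 tsp = 8/3 tbsp) × 15/8 ÷ 16 tbsp/cup × 185 g/cup ≈ 58 g
dried chickpeas: (2 cup + 6 tbsp = 2.375 cup) × 15/8 × 200 g/cup ≈ 891 g
mayonnaise: 2.5 pint × 15/8 × 2 cup/pint × 240 mL/cup = 2250 mL
grated parmesan: (1 tbsp + 2 tsp = 5/3 tbsp) × 15/8 ÷ 16 tbsp/cup × 100 g/cup ≈ 20 g

white rice: 58 g; dried chickpeas: 891 g; mayonnaise: 2250 mL; grated parmesan: 20 g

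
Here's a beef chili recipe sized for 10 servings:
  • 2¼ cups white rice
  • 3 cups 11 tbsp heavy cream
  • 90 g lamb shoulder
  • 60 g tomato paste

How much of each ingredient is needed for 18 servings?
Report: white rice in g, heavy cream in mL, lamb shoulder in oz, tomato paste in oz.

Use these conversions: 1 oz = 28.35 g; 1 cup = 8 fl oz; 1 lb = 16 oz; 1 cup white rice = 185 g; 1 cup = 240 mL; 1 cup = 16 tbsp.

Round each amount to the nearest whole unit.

white rice: 749 g; heavy cream: 1593 mL; lamb shoulder: 6 oz; tomato paste: 4 oz

Scaling factor: 18/10 = 9/5 = 1.8.
white rice: 2.25 cup × 9/5 × 185 g/cup ≈ 749 g
heavy cream: (3 cup + 11 tbsp = 3.6875 cup) × 9/5 × 240 mL/cup = 1593 mL
lamb shoulder: 90 g × 9/5 ÷ 28.35 g/oz ≈ 6 oz
tomato paste: 60 g × 9/5 ÷ 28.35 g/oz ≈ 4 oz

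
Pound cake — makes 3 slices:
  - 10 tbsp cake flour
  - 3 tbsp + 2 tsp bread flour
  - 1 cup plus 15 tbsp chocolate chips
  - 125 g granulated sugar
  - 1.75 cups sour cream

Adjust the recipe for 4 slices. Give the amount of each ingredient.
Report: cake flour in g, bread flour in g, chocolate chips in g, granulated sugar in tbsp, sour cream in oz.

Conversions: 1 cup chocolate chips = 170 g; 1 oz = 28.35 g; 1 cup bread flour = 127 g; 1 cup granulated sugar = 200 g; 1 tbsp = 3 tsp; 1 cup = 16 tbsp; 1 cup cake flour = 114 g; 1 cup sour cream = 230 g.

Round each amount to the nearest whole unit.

cake flour: 95 g; bread flour: 39 g; chocolate chips: 439 g; granulated sugar: 13 tbsp; sour cream: 19 oz

Scaling factor: 4/3.
cake flour: 10 tbsp × 4/3 ÷ 16 tbsp/cup × 114 g/cup = 95 g
bread flour: (3 tbsp + 2 tsp = 11/3 tbsp) × 4/3 ÷ 16 tbsp/cup × 127 g/cup ≈ 39 g
chocolate chips: (1 cup + 15 tbsp = 1.9375 cup) × 4/3 × 170 g/cup ≈ 439 g
granulated sugar: 125 g × 4/3 ÷ 200 g/cup × 16 tbsp/cup ≈ 13 tbsp
sour cream: 1.75 cup × 4/3 × 230 g/cup ÷ 28.35 g/oz ≈ 19 oz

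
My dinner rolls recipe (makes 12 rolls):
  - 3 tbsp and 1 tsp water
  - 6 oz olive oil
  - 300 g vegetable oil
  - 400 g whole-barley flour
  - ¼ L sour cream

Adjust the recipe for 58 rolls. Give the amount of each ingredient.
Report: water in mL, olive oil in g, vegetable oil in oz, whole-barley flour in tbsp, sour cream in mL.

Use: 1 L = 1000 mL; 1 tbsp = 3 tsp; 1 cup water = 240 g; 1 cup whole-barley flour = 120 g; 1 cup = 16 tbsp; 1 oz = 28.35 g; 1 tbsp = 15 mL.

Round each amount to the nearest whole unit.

water: 242 mL; olive oil: 822 g; vegetable oil: 51 oz; whole-barley flour: 258 tbsp; sour cream: 1208 mL

Scaling factor: 58/12 = 29/6.
water: (3 tbsp + 1 tsp = 10/3 tbsp) × 29/6 × 15 mL/tbsp ≈ 242 mL
olive oil: 6 oz × 29/6 × 28.35 g/oz ≈ 822 g
vegetable oil: 300 g × 29/6 ÷ 28.35 g/oz ≈ 51 oz
whole-barley flour: 400 g × 29/6 ÷ 120 g/cup × 16 tbsp/cup ≈ 258 tbsp
sour cream: 0.25 L × 29/6 × 1000 mL/L ≈ 1208 mL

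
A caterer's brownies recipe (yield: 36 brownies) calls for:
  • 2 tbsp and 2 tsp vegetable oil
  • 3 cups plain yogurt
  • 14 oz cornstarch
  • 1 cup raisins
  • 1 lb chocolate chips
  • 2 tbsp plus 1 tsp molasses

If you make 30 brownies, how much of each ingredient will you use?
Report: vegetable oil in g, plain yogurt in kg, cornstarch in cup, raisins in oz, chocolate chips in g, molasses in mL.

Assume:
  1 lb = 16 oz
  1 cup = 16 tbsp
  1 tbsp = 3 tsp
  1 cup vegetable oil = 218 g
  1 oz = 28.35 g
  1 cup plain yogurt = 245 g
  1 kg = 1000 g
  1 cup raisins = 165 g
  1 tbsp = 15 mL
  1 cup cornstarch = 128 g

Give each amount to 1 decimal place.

Scaling factor: 30/36 = 5/6.
vegetable oil: (2 tbsp + 2 tsp = 8/3 tbsp) × 5/6 ÷ 16 tbsp/cup × 218 g/cup ≈ 30.3 g
plain yogurt: 3 cup × 5/6 × 245 g/cup ÷ 1000 g/kg ≈ 0.6 kg
cornstarch: 14 oz × 5/6 × 28.35 g/oz ÷ 128 g/cup ≈ 2.6 cup
raisins: 1 cup × 5/6 × 165 g/cup ÷ 28.35 g/oz ≈ 4.9 oz
chocolate chips: 1 lb × 5/6 × 16 oz/lb × 28.35 g/oz = 378.0 g
molasses: (2 tbsp + 1 tsp = 7/3 tbsp) × 5/6 × 15 mL/tbsp ≈ 29.2 mL

vegetable oil: 30.3 g; plain yogurt: 0.6 kg; cornstarch: 2.6 cup; raisins: 4.9 oz; chocolate chips: 378.0 g; molasses: 29.2 mL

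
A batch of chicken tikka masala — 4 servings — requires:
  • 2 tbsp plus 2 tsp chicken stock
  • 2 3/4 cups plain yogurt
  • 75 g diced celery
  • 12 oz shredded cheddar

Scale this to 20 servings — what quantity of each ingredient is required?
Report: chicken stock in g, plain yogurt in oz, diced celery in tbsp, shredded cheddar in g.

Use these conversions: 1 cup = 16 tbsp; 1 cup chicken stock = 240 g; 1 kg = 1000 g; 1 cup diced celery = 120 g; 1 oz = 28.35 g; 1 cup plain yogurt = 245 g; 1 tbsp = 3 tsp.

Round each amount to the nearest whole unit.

chicken stock: 200 g; plain yogurt: 119 oz; diced celery: 50 tbsp; shredded cheddar: 1701 g

Scaling factor: 20/4 = 5.
chicken stock: (2 tbsp + 2 tsp = 8/3 tbsp) × 5 ÷ 16 tbsp/cup × 240 g/cup = 200 g
plain yogurt: 2.75 cup × 5 × 245 g/cup ÷ 28.35 g/oz ≈ 119 oz
diced celery: 75 g × 5 ÷ 120 g/cup × 16 tbsp/cup = 50 tbsp
shredded cheddar: 12 oz × 5 × 28.35 g/oz = 1701 g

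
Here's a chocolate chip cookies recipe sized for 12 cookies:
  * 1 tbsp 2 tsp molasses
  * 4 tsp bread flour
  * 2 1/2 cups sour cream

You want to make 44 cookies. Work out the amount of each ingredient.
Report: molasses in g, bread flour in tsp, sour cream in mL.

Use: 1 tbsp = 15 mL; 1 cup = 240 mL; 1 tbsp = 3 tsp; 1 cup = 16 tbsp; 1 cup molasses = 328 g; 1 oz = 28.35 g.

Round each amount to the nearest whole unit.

Scaling factor: 44/12 = 11/3.
molasses: (1 tbsp + 2 tsp = 5/3 tbsp) × 11/3 ÷ 16 tbsp/cup × 328 g/cup ≈ 125 g
bread flour: 4 tsp × 11/3 ≈ 15 tsp
sour cream: 2.5 cup × 11/3 × 240 mL/cup = 2200 mL

molasses: 125 g; bread flour: 15 tsp; sour cream: 2200 mL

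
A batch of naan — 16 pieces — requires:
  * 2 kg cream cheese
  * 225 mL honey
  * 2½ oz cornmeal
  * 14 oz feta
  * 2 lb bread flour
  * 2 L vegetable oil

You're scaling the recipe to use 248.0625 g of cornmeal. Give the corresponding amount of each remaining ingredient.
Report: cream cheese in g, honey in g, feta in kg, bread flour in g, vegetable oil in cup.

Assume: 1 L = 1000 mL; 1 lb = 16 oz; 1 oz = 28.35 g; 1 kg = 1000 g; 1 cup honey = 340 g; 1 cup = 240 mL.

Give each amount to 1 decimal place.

cream cheese: 7000.0 g; honey: 1115.6 g; feta: 1.4 kg; bread flour: 3175.2 g; vegetable oil: 29.2 cup

The original recipe has 70.875 g of cornmeal, so the scaling factor is 248.0625 ÷ 70.875 = 7/2 = 3.5.
cream cheese: 2 kg × 7/2 × 1000 g/kg = 7000.0 g
honey: 225 mL × 7/2 ÷ 240 mL/cup × 340 g/cup ≈ 1115.6 g
feta: 14 oz × 7/2 × 28.35 g/oz ÷ 1000 g/kg ≈ 1.4 kg
bread flour: 2 lb × 7/2 × 16 oz/lb × 28.35 g/oz = 3175.2 g
vegetable oil: 2 L × 7/2 × 1000 mL/L ÷ 240 mL/cup ≈ 29.2 cup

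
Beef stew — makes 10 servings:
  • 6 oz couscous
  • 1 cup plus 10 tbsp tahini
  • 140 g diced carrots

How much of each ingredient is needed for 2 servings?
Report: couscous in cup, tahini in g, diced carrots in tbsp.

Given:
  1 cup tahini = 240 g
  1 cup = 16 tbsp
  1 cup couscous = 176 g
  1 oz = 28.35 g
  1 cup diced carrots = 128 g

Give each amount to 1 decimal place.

couscous: 0.2 cup; tahini: 78.0 g; diced carrots: 3.5 tbsp

Scaling factor: 2/10 = 1/5 = 0.2.
couscous: 6 oz × 1/5 × 28.35 g/oz ÷ 176 g/cup ≈ 0.2 cup
tahini: (1 cup + 10 tbsp = 1.625 cup) × 1/5 × 240 g/cup = 78.0 g
diced carrots: 140 g × 1/5 ÷ 128 g/cup × 16 tbsp/cup = 3.5 tbsp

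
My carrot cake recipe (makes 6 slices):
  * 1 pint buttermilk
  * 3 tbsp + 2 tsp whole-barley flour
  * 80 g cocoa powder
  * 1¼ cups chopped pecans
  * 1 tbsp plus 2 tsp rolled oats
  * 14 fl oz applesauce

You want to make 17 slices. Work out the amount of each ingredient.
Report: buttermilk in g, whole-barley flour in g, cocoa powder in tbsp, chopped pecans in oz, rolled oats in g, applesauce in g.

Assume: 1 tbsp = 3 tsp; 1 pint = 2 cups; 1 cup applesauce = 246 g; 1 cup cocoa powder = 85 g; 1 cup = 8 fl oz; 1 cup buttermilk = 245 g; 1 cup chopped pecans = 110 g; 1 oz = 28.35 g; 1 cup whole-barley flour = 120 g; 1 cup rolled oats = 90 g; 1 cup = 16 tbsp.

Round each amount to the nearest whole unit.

buttermilk: 1388 g; whole-barley flour: 78 g; cocoa powder: 43 tbsp; chopped pecans: 14 oz; rolled oats: 27 g; applesauce: 1220 g

Scaling factor: 17/6.
buttermilk: 1 pint × 17/6 × 2 cup/pint × 245 g/cup ≈ 1388 g
whole-barley flour: (3 tbsp + 2 tsp = 11/3 tbsp) × 17/6 ÷ 16 tbsp/cup × 120 g/cup ≈ 78 g
cocoa powder: 80 g × 17/6 ÷ 85 g/cup × 16 tbsp/cup ≈ 43 tbsp
chopped pecans: 1.25 cup × 17/6 × 110 g/cup ÷ 28.35 g/oz ≈ 14 oz
rolled oats: (1 tbsp + 2 tsp = 5/3 tbsp) × 17/6 ÷ 16 tbsp/cup × 90 g/cup ≈ 27 g
applesauce: 14 fl oz × 17/6 ÷ 8 fl oz/cup × 246 g/cup ≈ 1220 g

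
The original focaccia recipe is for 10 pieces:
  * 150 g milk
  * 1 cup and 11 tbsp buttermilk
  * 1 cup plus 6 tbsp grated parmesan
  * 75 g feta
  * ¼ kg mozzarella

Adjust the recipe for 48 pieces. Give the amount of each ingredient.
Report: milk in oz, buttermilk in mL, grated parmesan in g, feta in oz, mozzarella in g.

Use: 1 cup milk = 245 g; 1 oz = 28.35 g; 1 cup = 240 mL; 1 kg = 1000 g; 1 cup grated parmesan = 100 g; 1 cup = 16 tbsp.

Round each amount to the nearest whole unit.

milk: 25 oz; buttermilk: 1944 mL; grated parmesan: 660 g; feta: 13 oz; mozzarella: 1200 g

Scaling factor: 48/10 = 24/5 = 4.8.
milk: 150 g × 24/5 ÷ 28.35 g/oz ≈ 25 oz
buttermilk: (1 cup + 11 tbsp = 1.6875 cup) × 24/5 × 240 mL/cup = 1944 mL
grated parmesan: (1 cup + 6 tbsp = 1.375 cup) × 24/5 × 100 g/cup = 660 g
feta: 75 g × 24/5 ÷ 28.35 g/oz ≈ 13 oz
mozzarella: 0.25 kg × 24/5 × 1000 g/kg = 1200 g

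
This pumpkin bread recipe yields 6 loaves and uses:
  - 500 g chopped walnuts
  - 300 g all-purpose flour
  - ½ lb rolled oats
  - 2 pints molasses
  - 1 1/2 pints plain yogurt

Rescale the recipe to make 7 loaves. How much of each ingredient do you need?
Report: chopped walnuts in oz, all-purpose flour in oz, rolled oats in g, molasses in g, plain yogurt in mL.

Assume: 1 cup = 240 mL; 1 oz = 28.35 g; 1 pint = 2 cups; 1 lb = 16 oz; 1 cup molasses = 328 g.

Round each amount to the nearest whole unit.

Scaling factor: 7/6.
chopped walnuts: 500 g × 7/6 ÷ 28.35 g/oz ≈ 21 oz
all-purpose flour: 300 g × 7/6 ÷ 28.35 g/oz ≈ 12 oz
rolled oats: 0.5 lb × 7/6 × 16 oz/lb × 28.35 g/oz ≈ 265 g
molasses: 2 pint × 7/6 × 2 cup/pint × 328 g/cup ≈ 1531 g
plain yogurt: 1.5 pint × 7/6 × 2 cup/pint × 240 mL/cup = 840 mL

chopped walnuts: 21 oz; all-purpose flour: 12 oz; rolled oats: 265 g; molasses: 1531 g; plain yogurt: 840 mL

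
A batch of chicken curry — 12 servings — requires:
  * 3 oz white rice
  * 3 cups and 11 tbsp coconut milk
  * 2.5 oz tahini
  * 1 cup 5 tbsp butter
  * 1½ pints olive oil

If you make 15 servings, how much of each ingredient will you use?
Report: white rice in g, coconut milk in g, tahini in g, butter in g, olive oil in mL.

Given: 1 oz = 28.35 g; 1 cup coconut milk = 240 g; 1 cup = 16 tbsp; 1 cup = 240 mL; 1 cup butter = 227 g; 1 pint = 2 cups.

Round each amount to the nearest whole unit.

white rice: 106 g; coconut milk: 1106 g; tahini: 89 g; butter: 372 g; olive oil: 900 mL

Scaling factor: 15/12 = 5/4 = 1.25.
white rice: 3 oz × 5/4 × 28.35 g/oz ≈ 106 g
coconut milk: (3 cup + 11 tbsp = 3.6875 cup) × 5/4 × 240 g/cup ≈ 1106 g
tahini: 2.5 oz × 5/4 × 28.35 g/oz ≈ 89 g
butter: (1 cup + 5 tbsp = 1.3125 cup) × 5/4 × 227 g/cup ≈ 372 g
olive oil: 1.5 pint × 5/4 × 2 cup/pint × 240 mL/cup = 900 mL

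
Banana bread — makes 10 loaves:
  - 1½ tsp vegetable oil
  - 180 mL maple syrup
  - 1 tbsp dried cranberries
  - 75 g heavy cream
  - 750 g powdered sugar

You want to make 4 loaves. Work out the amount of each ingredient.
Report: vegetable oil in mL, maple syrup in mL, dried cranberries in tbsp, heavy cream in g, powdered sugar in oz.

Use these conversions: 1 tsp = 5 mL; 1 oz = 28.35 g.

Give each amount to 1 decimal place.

vegetable oil: 3.0 mL; maple syrup: 72.0 mL; dried cranberries: 0.4 tbsp; heavy cream: 30.0 g; powdered sugar: 10.6 oz

Scaling factor: 4/10 = 2/5 = 0.4.
vegetable oil: 1.5 tsp × 2/5 × 5 mL/tsp = 3.0 mL
maple syrup: 180 mL × 2/5 = 72.0 mL
dried cranberries: 1 tbsp × 2/5 = 0.4 tbsp
heavy cream: 75 g × 2/5 = 30.0 g
powdered sugar: 750 g × 2/5 ÷ 28.35 g/oz ≈ 10.6 oz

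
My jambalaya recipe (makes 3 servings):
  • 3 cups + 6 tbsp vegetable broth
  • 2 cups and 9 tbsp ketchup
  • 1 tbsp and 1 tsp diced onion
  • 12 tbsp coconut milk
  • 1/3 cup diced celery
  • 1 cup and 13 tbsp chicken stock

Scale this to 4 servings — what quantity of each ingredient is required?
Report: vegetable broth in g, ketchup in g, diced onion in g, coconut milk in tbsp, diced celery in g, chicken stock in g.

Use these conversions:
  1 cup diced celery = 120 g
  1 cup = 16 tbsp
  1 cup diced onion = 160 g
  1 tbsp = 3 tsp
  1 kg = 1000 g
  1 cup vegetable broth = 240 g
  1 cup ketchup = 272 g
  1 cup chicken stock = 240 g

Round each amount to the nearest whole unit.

vegetable broth: 1080 g; ketchup: 929 g; diced onion: 18 g; coconut milk: 16 tbsp; diced celery: 53 g; chicken stock: 580 g

Scaling factor: 4/3.
vegetable broth: (3 cup + 6 tbsp = 3.375 cup) × 4/3 × 240 g/cup = 1080 g
ketchup: (2 cup + 9 tbsp = 2.5625 cup) × 4/3 × 272 g/cup ≈ 929 g
diced onion: (1 tbsp + 1 tsp = 4/3 tbsp) × 4/3 ÷ 16 tbsp/cup × 160 g/cup ≈ 18 g
coconut milk: 12 tbsp × 4/3 = 16 tbsp
diced celery: 1/3 cup × 4/3 × 120 g/cup ≈ 53 g
chicken stock: (1 cup + 13 tbsp = 1.8125 cup) × 4/3 × 240 g/cup = 580 g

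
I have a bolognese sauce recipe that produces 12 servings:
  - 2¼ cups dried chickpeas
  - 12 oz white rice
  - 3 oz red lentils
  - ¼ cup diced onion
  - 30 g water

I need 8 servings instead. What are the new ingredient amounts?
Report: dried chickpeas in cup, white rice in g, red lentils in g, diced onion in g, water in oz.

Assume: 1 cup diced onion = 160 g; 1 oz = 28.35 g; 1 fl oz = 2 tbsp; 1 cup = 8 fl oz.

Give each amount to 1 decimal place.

dried chickpeas: 1.5 cup; white rice: 226.8 g; red lentils: 56.7 g; diced onion: 26.7 g; water: 0.7 oz

Scaling factor: 8/12 = 2/3.
dried chickpeas: 2.25 cup × 2/3 = 1.5 cup
white rice: 12 oz × 2/3 × 28.35 g/oz = 226.8 g
red lentils: 3 oz × 2/3 × 28.35 g/oz = 56.7 g
diced onion: 0.25 cup × 2/3 × 160 g/cup ≈ 26.7 g
water: 30 g × 2/3 ÷ 28.35 g/oz ≈ 0.7 oz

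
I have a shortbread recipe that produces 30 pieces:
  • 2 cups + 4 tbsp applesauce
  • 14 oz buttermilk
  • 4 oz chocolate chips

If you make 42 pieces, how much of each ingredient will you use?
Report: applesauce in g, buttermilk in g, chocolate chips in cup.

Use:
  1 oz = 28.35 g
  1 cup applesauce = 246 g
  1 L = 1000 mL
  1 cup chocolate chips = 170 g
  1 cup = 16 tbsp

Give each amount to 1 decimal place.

applesauce: 774.9 g; buttermilk: 555.7 g; chocolate chips: 0.9 cup

Scaling factor: 42/30 = 7/5 = 1.4.
applesauce: (2 cup + 4 tbsp = 2.25 cup) × 7/5 × 246 g/cup = 774.9 g
buttermilk: 14 oz × 7/5 × 28.35 g/oz ≈ 555.7 g
chocolate chips: 4 oz × 7/5 × 28.35 g/oz ÷ 170 g/cup ≈ 0.9 cup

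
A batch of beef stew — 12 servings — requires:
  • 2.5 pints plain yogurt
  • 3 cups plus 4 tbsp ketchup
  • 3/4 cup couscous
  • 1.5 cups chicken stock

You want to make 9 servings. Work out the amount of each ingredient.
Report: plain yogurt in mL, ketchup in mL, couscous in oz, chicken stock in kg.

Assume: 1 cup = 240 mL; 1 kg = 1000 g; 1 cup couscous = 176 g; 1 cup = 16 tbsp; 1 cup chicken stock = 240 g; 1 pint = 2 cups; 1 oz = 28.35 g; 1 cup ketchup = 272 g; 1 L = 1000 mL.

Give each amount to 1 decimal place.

Scaling factor: 9/12 = 3/4 = 0.75.
plain yogurt: 2.5 pint × 3/4 × 2 cup/pint × 240 mL/cup = 900.0 mL
ketchup: (3 cup + 4 tbsp = 3.25 cup) × 3/4 × 240 mL/cup = 585.0 mL
couscous: 0.75 cup × 3/4 × 176 g/cup ÷ 28.35 g/oz ≈ 3.5 oz
chicken stock: 1.5 cup × 3/4 × 240 g/cup ÷ 1000 g/kg ≈ 0.3 kg

plain yogurt: 900.0 mL; ketchup: 585.0 mL; couscous: 3.5 oz; chicken stock: 0.3 kg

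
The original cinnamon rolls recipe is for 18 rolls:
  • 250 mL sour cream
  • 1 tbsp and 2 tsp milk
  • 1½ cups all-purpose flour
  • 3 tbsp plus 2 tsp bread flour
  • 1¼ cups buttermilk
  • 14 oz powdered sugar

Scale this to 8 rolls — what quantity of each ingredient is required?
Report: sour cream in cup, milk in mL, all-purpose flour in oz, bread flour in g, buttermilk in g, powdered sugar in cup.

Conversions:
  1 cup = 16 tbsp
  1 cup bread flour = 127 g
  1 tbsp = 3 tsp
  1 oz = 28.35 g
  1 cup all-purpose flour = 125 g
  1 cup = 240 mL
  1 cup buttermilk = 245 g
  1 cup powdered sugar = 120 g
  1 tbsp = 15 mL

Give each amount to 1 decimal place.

Scaling factor: 8/18 = 4/9.
sour cream: 250 mL × 4/9 ÷ 240 mL/cup ≈ 0.5 cup
milk: (1 tbsp + 2 tsp = 5/3 tbsp) × 4/9 × 15 mL/tbsp ≈ 11.1 mL
all-purpose flour: 1.5 cup × 4/9 × 125 g/cup ÷ 28.35 g/oz ≈ 2.9 oz
bread flour: (3 tbsp + 2 tsp = 11/3 tbsp) × 4/9 ÷ 16 tbsp/cup × 127 g/cup ≈ 12.9 g
buttermilk: 1.25 cup × 4/9 × 245 g/cup ≈ 136.1 g
powdered sugar: 14 oz × 4/9 × 28.35 g/oz ÷ 120 g/cup ≈ 1.5 cup

sour cream: 0.5 cup; milk: 11.1 mL; all-purpose flour: 2.9 oz; bread flour: 12.9 g; buttermilk: 136.1 g; powdered sugar: 1.5 cup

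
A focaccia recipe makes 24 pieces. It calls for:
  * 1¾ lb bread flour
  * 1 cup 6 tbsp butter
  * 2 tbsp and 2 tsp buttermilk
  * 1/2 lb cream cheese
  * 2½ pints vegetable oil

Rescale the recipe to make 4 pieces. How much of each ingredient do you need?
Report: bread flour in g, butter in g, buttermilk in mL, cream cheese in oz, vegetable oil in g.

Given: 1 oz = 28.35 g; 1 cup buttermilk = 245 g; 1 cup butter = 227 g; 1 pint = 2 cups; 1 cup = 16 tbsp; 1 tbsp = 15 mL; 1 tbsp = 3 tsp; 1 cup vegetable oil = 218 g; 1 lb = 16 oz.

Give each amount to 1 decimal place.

bread flour: 132.3 g; butter: 52.0 g; buttermilk: 6.7 mL; cream cheese: 1.3 oz; vegetable oil: 181.7 g

Scaling factor: 4/24 = 1/6.
bread flour: 1.75 lb × 1/6 × 16 oz/lb × 28.35 g/oz = 132.3 g
butter: (1 cup + 6 tbsp = 1.375 cup) × 1/6 × 227 g/cup ≈ 52.0 g
buttermilk: (2 tbsp + 2 tsp = 8/3 tbsp) × 1/6 × 15 mL/tbsp ≈ 6.7 mL
cream cheese: 0.5 lb × 1/6 × 16 oz/lb ≈ 1.3 oz
vegetable oil: 2.5 pint × 1/6 × 2 cup/pint × 218 g/cup ≈ 181.7 g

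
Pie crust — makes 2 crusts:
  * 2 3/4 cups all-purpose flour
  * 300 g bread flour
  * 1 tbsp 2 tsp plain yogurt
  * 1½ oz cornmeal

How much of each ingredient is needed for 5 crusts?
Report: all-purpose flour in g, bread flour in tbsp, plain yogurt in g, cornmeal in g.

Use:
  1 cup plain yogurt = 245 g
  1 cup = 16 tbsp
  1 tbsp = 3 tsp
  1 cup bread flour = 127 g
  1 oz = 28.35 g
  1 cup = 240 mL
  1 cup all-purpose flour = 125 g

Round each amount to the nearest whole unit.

all-purpose flour: 859 g; bread flour: 94 tbsp; plain yogurt: 64 g; cornmeal: 106 g

Scaling factor: 5/2 = 2.5.
all-purpose flour: 2.75 cup × 5/2 × 125 g/cup ≈ 859 g
bread flour: 300 g × 5/2 ÷ 127 g/cup × 16 tbsp/cup ≈ 94 tbsp
plain yogurt: (1 tbsp + 2 tsp = 5/3 tbsp) × 5/2 ÷ 16 tbsp/cup × 245 g/cup ≈ 64 g
cornmeal: 1.5 oz × 5/2 × 28.35 g/oz ≈ 106 g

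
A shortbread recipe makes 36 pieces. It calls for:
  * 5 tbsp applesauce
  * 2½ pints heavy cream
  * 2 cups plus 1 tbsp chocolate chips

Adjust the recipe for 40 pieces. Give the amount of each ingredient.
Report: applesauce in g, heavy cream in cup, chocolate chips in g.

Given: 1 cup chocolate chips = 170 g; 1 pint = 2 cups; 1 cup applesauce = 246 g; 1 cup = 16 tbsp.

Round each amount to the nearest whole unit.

Scaling factor: 40/36 = 10/9.
applesauce: 5 tbsp × 10/9 ÷ 16 tbsp/cup × 246 g/cup ≈ 85 g
heavy cream: 2.5 pint × 10/9 × 2 cup/pint ≈ 6 cup
chocolate chips: (2 cup + 1 tbsp = 2.0625 cup) × 10/9 × 170 g/cup ≈ 390 g

applesauce: 85 g; heavy cream: 6 cup; chocolate chips: 390 g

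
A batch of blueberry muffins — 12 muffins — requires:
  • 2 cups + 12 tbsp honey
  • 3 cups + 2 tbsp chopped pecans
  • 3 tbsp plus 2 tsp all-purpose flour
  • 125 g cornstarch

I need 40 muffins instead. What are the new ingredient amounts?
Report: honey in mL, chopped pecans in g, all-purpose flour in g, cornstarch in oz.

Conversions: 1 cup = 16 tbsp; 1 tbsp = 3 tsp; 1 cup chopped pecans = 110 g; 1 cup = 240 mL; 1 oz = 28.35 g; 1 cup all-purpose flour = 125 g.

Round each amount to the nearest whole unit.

honey: 2200 mL; chopped pecans: 1146 g; all-purpose flour: 95 g; cornstarch: 15 oz

Scaling factor: 40/12 = 10/3.
honey: (2 cup + 12 tbsp = 2.75 cup) × 10/3 × 240 mL/cup = 2200 mL
chopped pecans: (3 cup + 2 tbsp = 3.125 cup) × 10/3 × 110 g/cup ≈ 1146 g
all-purpose flour: (3 tbsp + 2 tsp = 11/3 tbsp) × 10/3 ÷ 16 tbsp/cup × 125 g/cup ≈ 95 g
cornstarch: 125 g × 10/3 ÷ 28.35 g/oz ≈ 15 oz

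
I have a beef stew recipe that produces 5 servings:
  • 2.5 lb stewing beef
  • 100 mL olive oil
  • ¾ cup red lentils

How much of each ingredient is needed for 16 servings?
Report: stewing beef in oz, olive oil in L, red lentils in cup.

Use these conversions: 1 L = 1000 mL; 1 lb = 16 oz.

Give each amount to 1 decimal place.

stewing beef: 128.0 oz; olive oil: 0.3 L; red lentils: 2.4 cup

Scaling factor: 16/5 = 3.2.
stewing beef: 2.5 lb × 16/5 × 16 oz/lb = 128.0 oz
olive oil: 100 mL × 16/5 ÷ 1000 mL/L ≈ 0.3 L
red lentils: 0.75 cup × 16/5 = 2.4 cup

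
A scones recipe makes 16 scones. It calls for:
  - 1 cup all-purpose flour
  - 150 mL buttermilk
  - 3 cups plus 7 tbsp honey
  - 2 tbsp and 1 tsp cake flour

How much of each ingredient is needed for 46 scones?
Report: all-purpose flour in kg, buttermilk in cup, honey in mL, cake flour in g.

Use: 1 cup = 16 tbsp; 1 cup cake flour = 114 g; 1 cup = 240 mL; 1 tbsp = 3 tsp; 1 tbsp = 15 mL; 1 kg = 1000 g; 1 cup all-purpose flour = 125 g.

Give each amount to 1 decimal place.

all-purpose flour: 0.4 kg; buttermilk: 1.8 cup; honey: 2371.9 mL; cake flour: 47.8 g

Scaling factor: 46/16 = 23/8 = 2.875.
all-purpose flour: 1 cup × 23/8 × 125 g/cup ÷ 1000 g/kg ≈ 0.4 kg
buttermilk: 150 mL × 23/8 ÷ 240 mL/cup ≈ 1.8 cup
honey: (3 cup + 7 tbsp = 3.4375 cup) × 23/8 × 240 mL/cup ≈ 2371.9 mL
cake flour: (2 tbsp + 1 tsp = 7/3 tbsp) × 23/8 ÷ 16 tbsp/cup × 114 g/cup ≈ 47.8 g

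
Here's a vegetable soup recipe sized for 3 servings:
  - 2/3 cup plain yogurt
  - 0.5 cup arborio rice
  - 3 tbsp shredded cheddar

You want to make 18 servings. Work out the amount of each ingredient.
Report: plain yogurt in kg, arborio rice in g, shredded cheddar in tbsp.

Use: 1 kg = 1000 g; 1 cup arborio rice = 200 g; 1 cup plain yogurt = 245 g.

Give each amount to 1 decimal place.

plain yogurt: 1.0 kg; arborio rice: 600.0 g; shredded cheddar: 18.0 tbsp

Scaling factor: 18/3 = 6.
plain yogurt: 2/3 cup × 6 × 245 g/cup ÷ 1000 g/kg ≈ 1.0 kg
arborio rice: 0.5 cup × 6 × 200 g/cup = 600.0 g
shredded cheddar: 3 tbsp × 6 = 18.0 tbsp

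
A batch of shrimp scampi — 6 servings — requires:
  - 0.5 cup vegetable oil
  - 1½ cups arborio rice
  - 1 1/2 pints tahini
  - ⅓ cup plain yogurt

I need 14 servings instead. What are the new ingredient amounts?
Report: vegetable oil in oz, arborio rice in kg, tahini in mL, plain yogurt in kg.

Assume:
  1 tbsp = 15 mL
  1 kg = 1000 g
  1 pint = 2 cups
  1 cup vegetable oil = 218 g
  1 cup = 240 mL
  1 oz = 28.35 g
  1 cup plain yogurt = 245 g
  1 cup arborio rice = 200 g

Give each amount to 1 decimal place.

vegetable oil: 9.0 oz; arborio rice: 0.7 kg; tahini: 1680.0 mL; plain yogurt: 0.2 kg

Scaling factor: 14/6 = 7/3.
vegetable oil: 0.5 cup × 7/3 × 218 g/cup ÷ 28.35 g/oz ≈ 9.0 oz
arborio rice: 1.5 cup × 7/3 × 200 g/cup ÷ 1000 g/kg = 0.7 kg
tahini: 1.5 pint × 7/3 × 2 cup/pint × 240 mL/cup = 1680.0 mL
plain yogurt: 1/3 cup × 7/3 × 245 g/cup ÷ 1000 g/kg ≈ 0.2 kg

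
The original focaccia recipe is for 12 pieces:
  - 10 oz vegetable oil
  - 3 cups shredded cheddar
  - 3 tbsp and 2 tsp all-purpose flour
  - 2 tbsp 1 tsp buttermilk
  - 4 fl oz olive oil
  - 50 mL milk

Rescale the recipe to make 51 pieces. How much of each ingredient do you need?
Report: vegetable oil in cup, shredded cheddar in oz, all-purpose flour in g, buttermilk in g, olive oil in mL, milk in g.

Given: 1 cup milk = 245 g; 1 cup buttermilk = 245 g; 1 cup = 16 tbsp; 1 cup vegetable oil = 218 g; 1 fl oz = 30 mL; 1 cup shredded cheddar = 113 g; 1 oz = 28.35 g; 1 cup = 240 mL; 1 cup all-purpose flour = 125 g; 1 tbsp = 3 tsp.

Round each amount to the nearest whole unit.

Scaling factor: 51/12 = 17/4 = 4.25.
vegetable oil: 10 oz × 17/4 × 28.35 g/oz ÷ 218 g/cup ≈ 6 cup
shredded cheddar: 3 cup × 17/4 × 113 g/cup ÷ 28.35 g/oz ≈ 51 oz
all-purpose flour: (3 tbsp + 2 tsp = 11/3 tbsp) × 17/4 ÷ 16 tbsp/cup × 125 g/cup ≈ 122 g
buttermilk: (2 tbsp + 1 tsp = 7/3 tbsp) × 17/4 ÷ 16 tbsp/cup × 245 g/cup ≈ 152 g
olive oil: 4 fl oz × 17/4 × 30 mL/fl oz = 510 mL
milk: 50 mL × 17/4 ÷ 240 mL/cup × 245 g/cup ≈ 217 g

vegetable oil: 6 cup; shredded cheddar: 51 oz; all-purpose flour: 122 g; buttermilk: 152 g; olive oil: 510 mL; milk: 217 g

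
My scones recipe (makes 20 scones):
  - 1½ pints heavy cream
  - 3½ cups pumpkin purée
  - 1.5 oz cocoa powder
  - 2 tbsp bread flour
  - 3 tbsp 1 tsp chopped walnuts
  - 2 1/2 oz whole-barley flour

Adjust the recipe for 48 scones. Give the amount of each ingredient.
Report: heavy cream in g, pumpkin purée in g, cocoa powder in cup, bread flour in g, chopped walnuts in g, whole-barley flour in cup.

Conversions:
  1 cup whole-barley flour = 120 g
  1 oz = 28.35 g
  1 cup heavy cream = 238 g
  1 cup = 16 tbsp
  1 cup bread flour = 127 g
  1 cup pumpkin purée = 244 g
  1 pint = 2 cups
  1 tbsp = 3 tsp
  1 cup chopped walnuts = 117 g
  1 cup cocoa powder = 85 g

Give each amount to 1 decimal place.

heavy cream: 1713.6 g; pumpkin purée: 2049.6 g; cocoa powder: 1.2 cup; bread flour: 38.1 g; chopped walnuts: 58.5 g; whole-barley flour: 1.4 cup

Scaling factor: 48/20 = 12/5 = 2.4.
heavy cream: 1.5 pint × 12/5 × 2 cup/pint × 238 g/cup = 1713.6 g
pumpkin purée: 3.5 cup × 12/5 × 244 g/cup = 2049.6 g
cocoa powder: 1.5 oz × 12/5 × 28.35 g/oz ÷ 85 g/cup ≈ 1.2 cup
bread flour: 2 tbsp × 12/5 ÷ 16 tbsp/cup × 127 g/cup = 38.1 g
chopped walnuts: (3 tbsp + 1 tsp = 10/3 tbsp) × 12/5 ÷ 16 tbsp/cup × 117 g/cup = 58.5 g
whole-barley flour: 2.5 oz × 12/5 × 28.35 g/oz ÷ 120 g/cup ≈ 1.4 cup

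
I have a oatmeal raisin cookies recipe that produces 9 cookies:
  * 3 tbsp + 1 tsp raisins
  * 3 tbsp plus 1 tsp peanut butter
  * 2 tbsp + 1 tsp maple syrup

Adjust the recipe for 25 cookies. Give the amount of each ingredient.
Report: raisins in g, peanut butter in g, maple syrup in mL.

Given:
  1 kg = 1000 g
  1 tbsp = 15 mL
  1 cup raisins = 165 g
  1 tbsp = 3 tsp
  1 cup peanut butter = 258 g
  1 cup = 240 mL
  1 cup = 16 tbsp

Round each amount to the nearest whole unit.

Scaling factor: 25/9.
raisins: (3 tbsp + 1 tsp = 10/3 tbsp) × 25/9 ÷ 16 tbsp/cup × 165 g/cup ≈ 95 g
peanut butter: (3 tbsp + 1 tsp = 10/3 tbsp) × 25/9 ÷ 16 tbsp/cup × 258 g/cup ≈ 149 g
maple syrup: (2 tbsp + 1 tsp = 7/3 tbsp) × 25/9 × 15 mL/tbsp ≈ 97 mL

raisins: 95 g; peanut butter: 149 g; maple syrup: 97 mL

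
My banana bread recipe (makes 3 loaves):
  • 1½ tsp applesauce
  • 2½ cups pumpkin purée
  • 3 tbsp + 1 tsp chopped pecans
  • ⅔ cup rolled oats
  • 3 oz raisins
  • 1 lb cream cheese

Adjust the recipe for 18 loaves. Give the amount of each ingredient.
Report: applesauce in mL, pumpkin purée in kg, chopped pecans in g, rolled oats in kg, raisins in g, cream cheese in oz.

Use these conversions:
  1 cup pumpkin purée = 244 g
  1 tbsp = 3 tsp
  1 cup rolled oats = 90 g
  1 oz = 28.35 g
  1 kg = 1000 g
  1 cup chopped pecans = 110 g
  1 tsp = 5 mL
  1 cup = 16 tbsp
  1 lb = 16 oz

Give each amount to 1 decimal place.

applesauce: 45.0 mL; pumpkin purée: 3.7 kg; chopped pecans: 137.5 g; rolled oats: 0.4 kg; raisins: 510.3 g; cream cheese: 96.0 oz

Scaling factor: 18/3 = 6.
applesauce: 1.5 tsp × 6 × 5 mL/tsp = 45.0 mL
pumpkin purée: 2.5 cup × 6 × 244 g/cup ÷ 1000 g/kg ≈ 3.7 kg
chopped pecans: (3 tbsp + 1 tsp = 10/3 tbsp) × 6 ÷ 16 tbsp/cup × 110 g/cup = 137.5 g
rolled oats: 2/3 cup × 6 × 90 g/cup ÷ 1000 g/kg ≈ 0.4 kg
raisins: 3 oz × 6 × 28.35 g/oz = 510.3 g
cream cheese: 1 lb × 6 × 16 oz/lb = 96.0 oz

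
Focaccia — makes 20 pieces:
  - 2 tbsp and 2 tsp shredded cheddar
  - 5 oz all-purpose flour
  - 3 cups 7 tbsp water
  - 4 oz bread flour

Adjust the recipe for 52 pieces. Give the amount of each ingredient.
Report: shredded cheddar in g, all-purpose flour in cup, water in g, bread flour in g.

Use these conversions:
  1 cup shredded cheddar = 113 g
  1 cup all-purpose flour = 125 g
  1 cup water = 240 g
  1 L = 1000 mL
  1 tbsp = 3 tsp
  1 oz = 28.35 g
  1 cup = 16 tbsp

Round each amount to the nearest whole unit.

Scaling factor: 52/20 = 13/5 = 2.6.
shredded cheddar: (2 tbsp + 2 tsp = 8/3 tbsp) × 13/5 ÷ 16 tbsp/cup × 113 g/cup ≈ 49 g
all-purpose flour: 5 oz × 13/5 × 28.35 g/oz ÷ 125 g/cup ≈ 3 cup
water: (3 cup + 7 tbsp = 3.4375 cup) × 13/5 × 240 g/cup = 2145 g
bread flour: 4 oz × 13/5 × 28.35 g/oz ≈ 295 g

shredded cheddar: 49 g; all-purpose flour: 3 cup; water: 2145 g; bread flour: 295 g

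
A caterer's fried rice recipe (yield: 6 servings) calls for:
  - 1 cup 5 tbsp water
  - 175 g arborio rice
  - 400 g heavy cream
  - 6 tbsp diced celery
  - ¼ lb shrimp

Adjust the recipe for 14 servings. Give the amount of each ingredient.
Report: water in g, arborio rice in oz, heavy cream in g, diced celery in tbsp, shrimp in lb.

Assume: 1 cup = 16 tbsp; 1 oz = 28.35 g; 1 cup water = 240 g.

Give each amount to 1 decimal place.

Scaling factor: 14/6 = 7/3.
water: (1 cup + 5 tbsp = 1.3125 cup) × 7/3 × 240 g/cup = 735.0 g
arborio rice: 175 g × 7/3 ÷ 28.35 g/oz ≈ 14.4 oz
heavy cream: 400 g × 7/3 ≈ 933.3 g
diced celery: 6 tbsp × 7/3 = 14.0 tbsp
shrimp: 0.25 lb × 7/3 ≈ 0.6 lb

water: 735.0 g; arborio rice: 14.4 oz; heavy cream: 933.3 g; diced celery: 14.0 tbsp; shrimp: 0.6 lb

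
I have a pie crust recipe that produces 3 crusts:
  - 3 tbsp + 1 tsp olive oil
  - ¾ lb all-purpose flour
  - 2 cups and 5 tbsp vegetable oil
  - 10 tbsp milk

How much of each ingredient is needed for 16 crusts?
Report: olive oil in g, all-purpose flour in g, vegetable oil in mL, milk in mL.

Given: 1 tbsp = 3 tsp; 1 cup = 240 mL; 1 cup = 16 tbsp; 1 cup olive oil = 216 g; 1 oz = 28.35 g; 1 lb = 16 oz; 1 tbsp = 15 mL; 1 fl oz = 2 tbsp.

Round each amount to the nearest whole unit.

Scaling factor: 16/3.
olive oil: (3 tbsp + 1 tsp = 10/3 tbsp) × 16/3 ÷ 16 tbsp/cup × 216 g/cup = 240 g
all-purpose flour: 0.75 lb × 16/3 × 16 oz/lb × 28.35 g/oz ≈ 1814 g
vegetable oil: (2 cup + 5 tbsp = 2.3125 cup) × 16/3 × 240 mL/cup = 2960 mL
milk: 10 tbsp × 16/3 × 15 mL/tbsp = 800 mL

olive oil: 240 g; all-purpose flour: 1814 g; vegetable oil: 2960 mL; milk: 800 mL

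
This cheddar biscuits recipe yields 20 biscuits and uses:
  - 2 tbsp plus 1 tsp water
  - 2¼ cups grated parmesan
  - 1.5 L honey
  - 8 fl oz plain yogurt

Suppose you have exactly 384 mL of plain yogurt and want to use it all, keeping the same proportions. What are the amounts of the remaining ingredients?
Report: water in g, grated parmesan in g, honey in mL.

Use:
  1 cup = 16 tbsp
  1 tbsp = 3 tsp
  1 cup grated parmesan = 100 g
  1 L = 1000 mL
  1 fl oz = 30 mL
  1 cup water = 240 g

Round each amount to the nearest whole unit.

water: 56 g; grated parmesan: 360 g; honey: 2400 mL

The original recipe has 240 mL of plain yogurt, so the scaling factor is 384 ÷ 240 = 8/5 = 1.6.
water: (2 tbsp + 1 tsp = 7/3 tbsp) × 8/5 ÷ 16 tbsp/cup × 240 g/cup = 56 g
grated parmesan: 2.25 cup × 8/5 × 100 g/cup = 360 g
honey: 1.5 L × 8/5 × 1000 mL/L = 2400 mL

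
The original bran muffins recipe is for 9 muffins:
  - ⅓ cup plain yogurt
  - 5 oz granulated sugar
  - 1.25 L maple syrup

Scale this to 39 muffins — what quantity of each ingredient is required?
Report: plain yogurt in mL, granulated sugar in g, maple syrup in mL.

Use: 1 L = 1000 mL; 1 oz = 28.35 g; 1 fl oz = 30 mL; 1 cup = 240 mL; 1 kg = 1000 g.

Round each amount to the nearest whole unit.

plain yogurt: 347 mL; granulated sugar: 614 g; maple syrup: 5417 mL

Scaling factor: 39/9 = 13/3.
plain yogurt: 1/3 cup × 13/3 × 240 mL/cup ≈ 347 mL
granulated sugar: 5 oz × 13/3 × 28.35 g/oz ≈ 614 g
maple syrup: 1.25 L × 13/3 × 1000 mL/L ≈ 5417 mL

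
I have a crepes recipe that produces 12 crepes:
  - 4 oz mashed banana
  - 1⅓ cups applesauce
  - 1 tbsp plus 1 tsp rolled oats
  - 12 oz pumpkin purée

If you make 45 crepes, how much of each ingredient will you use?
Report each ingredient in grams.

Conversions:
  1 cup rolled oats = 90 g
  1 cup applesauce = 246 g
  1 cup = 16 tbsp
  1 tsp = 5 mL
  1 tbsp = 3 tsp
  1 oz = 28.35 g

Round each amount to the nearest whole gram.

Scaling factor: 45/12 = 15/4 = 3.75.
mashed banana: 4 oz × 15/4 × 28.35 g/oz ≈ 425 g
applesauce: 4/3 cup × 15/4 × 246 g/cup = 1230 g
rolled oats: (1 tbsp + 1 tsp = 4/3 tbsp) × 15/4 ÷ 16 tbsp/cup × 90 g/cup ≈ 28 g
pumpkin purée: 12 oz × 15/4 × 28.35 g/oz ≈ 1276 g

mashed banana: 425 g; applesauce: 1230 g; rolled oats: 28 g; pumpkin purée: 1276 g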